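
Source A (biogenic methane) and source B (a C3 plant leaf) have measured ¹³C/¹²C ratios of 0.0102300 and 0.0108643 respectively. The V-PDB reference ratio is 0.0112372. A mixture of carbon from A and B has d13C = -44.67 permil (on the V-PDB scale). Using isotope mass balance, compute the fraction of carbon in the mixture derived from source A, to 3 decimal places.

δ_A = (0.0102300/0.0112372 − 1)×1000 = (0.910369 − 1)×1000 = -89.631 permil
δ_B = (0.0108643/0.0112372 − 1)×1000 = (0.966816 − 1)×1000 = -33.184 permil
f_A = (δ_mix − δ_B)/(δ_A − δ_B) = (-44.67 − (-33.184))/(-89.631 − (-33.184))
f_A = -11.486 / -56.446 = 0.2035

0.203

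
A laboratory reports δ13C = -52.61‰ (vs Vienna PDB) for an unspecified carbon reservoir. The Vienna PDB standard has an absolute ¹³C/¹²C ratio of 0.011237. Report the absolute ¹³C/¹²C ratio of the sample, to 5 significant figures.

R_sample = R_standard × (δ13C/1000 + 1)
R_sample = 0.011237 × (-52.61/1000 + 1) = 0.011237 × 0.947390
R_sample = 0.0106458

0.010646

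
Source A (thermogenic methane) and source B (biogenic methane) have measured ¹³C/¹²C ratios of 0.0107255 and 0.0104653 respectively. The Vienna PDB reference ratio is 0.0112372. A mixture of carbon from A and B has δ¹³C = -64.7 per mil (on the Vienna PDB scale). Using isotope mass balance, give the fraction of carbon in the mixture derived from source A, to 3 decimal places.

0.172

δ_A = (0.0107255/0.0112372 − 1)×1000 = (0.954464 − 1)×1000 = -45.536 per mil
δ_B = (0.0104653/0.0112372 − 1)×1000 = (0.931309 − 1)×1000 = -68.691 per mil
f_A = (δ_mix − δ_B)/(δ_A − δ_B) = (-64.7 − (-68.691))/(-45.536 − (-68.691))
f_A = 3.991 / 23.155 = 0.1724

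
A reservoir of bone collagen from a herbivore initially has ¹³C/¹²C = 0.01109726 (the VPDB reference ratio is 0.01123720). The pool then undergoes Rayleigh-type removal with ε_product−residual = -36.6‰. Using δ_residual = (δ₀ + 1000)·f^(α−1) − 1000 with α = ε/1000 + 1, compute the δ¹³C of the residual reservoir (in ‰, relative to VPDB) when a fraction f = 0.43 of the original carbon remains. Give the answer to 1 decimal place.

δ₀ = (0.01109726/0.01123720 − 1)×1000 = (0.987547 − 1)×1000 = -12.453‰
α − 1 = ε/1000 = -0.0366
f^(α−1) = 0.43^(-0.0366) = 1.031371
δ_res = (-12.453 + 1000) × 1.031371 − 1000 = 1018.527 − 1000 = 18.53‰

18.5‰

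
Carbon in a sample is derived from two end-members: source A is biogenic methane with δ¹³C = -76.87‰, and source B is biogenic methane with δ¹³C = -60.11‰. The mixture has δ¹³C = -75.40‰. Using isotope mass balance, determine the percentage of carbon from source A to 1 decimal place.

δ_mix = f_A·δ_A + (1 − f_A)·δ_B  ⇒  f_A = (δ_mix − δ_B)/(δ_A − δ_B)
f_A = (-75.40 − (-60.11)) / (-76.87 − (-60.11))
f_A = -15.29 / -16.76 = 0.9123

91.2%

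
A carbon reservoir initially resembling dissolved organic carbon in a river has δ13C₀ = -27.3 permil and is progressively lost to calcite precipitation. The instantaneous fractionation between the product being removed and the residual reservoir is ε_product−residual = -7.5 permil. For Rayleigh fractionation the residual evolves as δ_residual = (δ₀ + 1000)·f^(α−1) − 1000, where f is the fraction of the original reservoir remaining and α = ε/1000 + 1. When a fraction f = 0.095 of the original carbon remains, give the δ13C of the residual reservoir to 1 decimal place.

Rayleigh residual: δ_res = (δ₀ + 1000)·f^(α−1) − 1000
α = ε/1000 + 1 = 0.99250, so α − 1 = -0.00750
f^(α−1) = 0.095^(-0.00750) = 1.017811
δ_res = (-27.3 + 1000) × 1.017811 − 1000 = 990.025 − 1000 = -9.98 permil

-10.0 permil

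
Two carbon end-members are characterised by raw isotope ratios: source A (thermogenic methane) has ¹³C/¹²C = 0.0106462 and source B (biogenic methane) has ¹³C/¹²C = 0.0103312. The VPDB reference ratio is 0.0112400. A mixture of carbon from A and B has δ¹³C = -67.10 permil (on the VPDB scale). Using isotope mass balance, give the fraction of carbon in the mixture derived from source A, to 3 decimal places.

0.491

δ_A = (0.0106462/0.0112400 − 1)×1000 = (0.947171 − 1)×1000 = -52.829 permil
δ_B = (0.0103312/0.0112400 − 1)×1000 = (0.919146 − 1)×1000 = -80.854 permil
f_A = (δ_mix − δ_B)/(δ_A − δ_B) = (-67.10 − (-80.854))/(-52.829 − (-80.854))
f_A = 13.754 / 28.025 = 0.4908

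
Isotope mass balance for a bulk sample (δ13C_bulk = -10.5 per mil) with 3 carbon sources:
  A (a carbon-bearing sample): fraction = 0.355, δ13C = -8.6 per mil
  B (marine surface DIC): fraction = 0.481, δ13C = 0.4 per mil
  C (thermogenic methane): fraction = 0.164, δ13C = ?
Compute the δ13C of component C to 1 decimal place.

-46.6 per mil

Isotope mass balance: δ_bulk = Σ fᵢ·δᵢ.
-10.5 = 0.355×(-8.6) + 0.481×(0.4) + 0.164×δ_C
0.164·δ_C = -10.5 − (-2.861) = -7.639
δ_C = -7.639 / 0.164 = -46.58 per mil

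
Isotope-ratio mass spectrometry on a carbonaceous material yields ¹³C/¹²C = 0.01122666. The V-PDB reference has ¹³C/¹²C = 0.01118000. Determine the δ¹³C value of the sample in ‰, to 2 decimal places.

δ¹³C = (R_sample / R_standard − 1) × 1000
R_sample / R_standard = 0.01122666 / 0.01118000 = 1.004174
δ¹³C = (1.004174 − 1) × 1000 = 4.174‰

4.17‰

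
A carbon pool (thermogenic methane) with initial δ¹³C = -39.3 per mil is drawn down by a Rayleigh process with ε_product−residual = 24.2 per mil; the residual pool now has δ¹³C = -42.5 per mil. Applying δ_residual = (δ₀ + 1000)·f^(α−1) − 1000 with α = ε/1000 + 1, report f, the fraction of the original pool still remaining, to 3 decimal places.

0.871

α − 1 = ε/1000 = 0.0242
(δ_res + 1000)/(δ₀ + 1000) = (-42.5 + 1000)/(-39.3 + 1000) = 957.5/960.7 = 0.996669
f = 0.996669^(1/0.0242) = exp(ln(0.996669)/0.0242) = exp(-0.00334/0.0242)
f = exp(-0.1379) = 0.8712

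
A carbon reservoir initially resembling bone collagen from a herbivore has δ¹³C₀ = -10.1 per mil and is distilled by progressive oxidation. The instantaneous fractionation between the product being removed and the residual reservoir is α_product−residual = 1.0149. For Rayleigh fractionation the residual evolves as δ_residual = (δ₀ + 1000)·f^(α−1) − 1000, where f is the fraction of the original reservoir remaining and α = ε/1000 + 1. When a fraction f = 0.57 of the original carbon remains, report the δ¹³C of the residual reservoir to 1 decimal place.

Rayleigh residual: δ_res = (δ₀ + 1000)·f^(α−1) − 1000
α − 1 = 0.01490
f^(α−1) = 0.57^(0.01490) = 0.991659
δ_res = (-10.1 + 1000) × 0.991659 − 1000 = 981.644 − 1000 = -18.36 per mil

-18.4 per mil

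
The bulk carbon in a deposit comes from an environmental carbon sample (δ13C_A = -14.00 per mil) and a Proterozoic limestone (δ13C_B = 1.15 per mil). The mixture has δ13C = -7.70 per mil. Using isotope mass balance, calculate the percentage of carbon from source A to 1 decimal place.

δ_mix = f_A·δ_A + (1 − f_A)·δ_B  ⇒  f_A = (δ_mix − δ_B)/(δ_A − δ_B)
f_A = (-7.70 − (1.15)) / (-14.00 − (1.15))
f_A = -8.85 / -15.15 = 0.5842

58.4%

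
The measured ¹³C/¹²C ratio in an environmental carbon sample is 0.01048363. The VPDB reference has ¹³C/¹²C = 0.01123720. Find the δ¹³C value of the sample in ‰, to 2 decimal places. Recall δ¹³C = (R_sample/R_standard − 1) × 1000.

-67.06‰

δ¹³C = (R_sample / R_standard − 1) × 1000
R_sample / R_standard = 0.01048363 / 0.01123720 = 0.932940
δ¹³C = (0.932940 − 1) × 1000 = -67.060‰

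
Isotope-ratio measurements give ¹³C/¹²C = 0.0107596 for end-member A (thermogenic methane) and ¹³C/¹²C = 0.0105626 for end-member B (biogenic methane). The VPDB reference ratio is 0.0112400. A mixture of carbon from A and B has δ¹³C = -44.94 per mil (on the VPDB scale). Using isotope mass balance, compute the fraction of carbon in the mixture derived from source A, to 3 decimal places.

0.874

δ_A = (0.0107596/0.0112400 − 1)×1000 = (0.957260 − 1)×1000 = -42.740 per mil
δ_B = (0.0105626/0.0112400 − 1)×1000 = (0.939733 − 1)×1000 = -60.267 per mil
f_A = (δ_mix − δ_B)/(δ_A − δ_B) = (-44.94 − (-60.267))/(-42.740 − (-60.267))
f_A = 15.327 / 17.527 = 0.8745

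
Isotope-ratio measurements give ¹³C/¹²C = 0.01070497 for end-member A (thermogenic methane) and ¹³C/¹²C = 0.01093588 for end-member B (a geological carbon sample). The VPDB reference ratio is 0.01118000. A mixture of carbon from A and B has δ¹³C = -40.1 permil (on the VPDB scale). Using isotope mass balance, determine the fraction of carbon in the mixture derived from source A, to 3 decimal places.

δ_A = (0.01070497/0.01118000 − 1)×1000 = (0.957511 − 1)×1000 = -42.489 permil
δ_B = (0.01093588/0.01118000 − 1)×1000 = (0.978165 − 1)×1000 = -21.835 permil
f_A = (δ_mix − δ_B)/(δ_A − δ_B) = (-40.1 − (-21.835))/(-42.489 − (-21.835))
f_A = -18.265 / -20.654 = 0.8843

0.884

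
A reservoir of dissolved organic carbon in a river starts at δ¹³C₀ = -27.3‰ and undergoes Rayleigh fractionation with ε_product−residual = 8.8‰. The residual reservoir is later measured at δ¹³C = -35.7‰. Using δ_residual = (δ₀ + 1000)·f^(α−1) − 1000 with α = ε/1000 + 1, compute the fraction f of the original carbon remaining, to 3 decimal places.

α − 1 = ε/1000 = 0.0088
(δ_res + 1000)/(δ₀ + 1000) = (-35.7 + 1000)/(-27.3 + 1000) = 964.3/972.7 = 0.991364
f = 0.991364^(1/0.0088) = exp(ln(0.991364)/0.0088) = exp(-0.00867/0.0088)
f = exp(-0.9856) = 0.3732

0.373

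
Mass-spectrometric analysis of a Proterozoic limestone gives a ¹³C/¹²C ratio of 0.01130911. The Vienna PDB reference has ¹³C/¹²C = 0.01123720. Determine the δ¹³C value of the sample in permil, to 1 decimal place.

δ¹³C = (R_sample / R_standard − 1) × 1000
R_sample / R_standard = 0.01130911 / 0.01123720 = 1.006399
δ¹³C = (1.006399 − 1) × 1000 = 6.40 permil

6.4 permil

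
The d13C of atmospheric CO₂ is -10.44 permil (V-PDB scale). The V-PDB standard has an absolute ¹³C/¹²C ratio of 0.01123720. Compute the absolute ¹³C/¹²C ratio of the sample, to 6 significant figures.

0.0111199

R_sample = R_standard × (d13C/1000 + 1)
R_sample = 0.01123720 × (-10.44/1000 + 1) = 0.01123720 × 0.989560
R_sample = 0.0111199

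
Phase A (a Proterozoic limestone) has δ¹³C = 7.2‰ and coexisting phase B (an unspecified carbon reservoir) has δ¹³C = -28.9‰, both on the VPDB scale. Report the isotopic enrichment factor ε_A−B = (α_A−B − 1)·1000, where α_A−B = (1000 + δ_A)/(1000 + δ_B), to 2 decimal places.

37.17‰

α_A−B = (1000 + 7.2) / (1000 + -28.9) = 1007.2 / 971.1 = 1.037174
ε_A−B = (1.037174 − 1) × 1000 = 37.174‰
(The approximation ε ≈ δ_A − δ_B would give 36.1‰.)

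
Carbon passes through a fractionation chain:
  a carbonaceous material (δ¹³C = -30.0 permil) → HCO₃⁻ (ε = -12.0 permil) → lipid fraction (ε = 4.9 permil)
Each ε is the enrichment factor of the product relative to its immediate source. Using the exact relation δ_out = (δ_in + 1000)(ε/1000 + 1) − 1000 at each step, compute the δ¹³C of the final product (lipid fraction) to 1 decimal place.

-36.9 permil

step 1: δ = (-30.00 + 1000)·(-12.0/1000 + 1) − 1000 = -41.64 permil
step 2: δ = (-41.64 + 1000)·(4.9/1000 + 1) − 1000 = -36.94 permil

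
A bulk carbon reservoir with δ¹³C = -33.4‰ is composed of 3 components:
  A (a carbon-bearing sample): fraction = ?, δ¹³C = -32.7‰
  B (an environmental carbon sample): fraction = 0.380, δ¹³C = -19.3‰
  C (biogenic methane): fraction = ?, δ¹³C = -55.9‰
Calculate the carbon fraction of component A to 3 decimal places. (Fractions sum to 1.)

0.370

Let f_A and f_C be the unknown fractions; fractions sum to 1 so f_A + f_C = 0.620.
Mass balance: Σ fᵢ·δᵢ = δ_bulk ⇒ f_A·(-32.7) + f_C·(-55.9) = -33.4 − (-7.334) = -26.066
Substitute f_C = 0.620 − f_A:
f_A·(-32.7 − -55.9) = -26.066 − 0.620×(-55.9) = 8.592
f_A = 8.592 / 23.2 = 0.3703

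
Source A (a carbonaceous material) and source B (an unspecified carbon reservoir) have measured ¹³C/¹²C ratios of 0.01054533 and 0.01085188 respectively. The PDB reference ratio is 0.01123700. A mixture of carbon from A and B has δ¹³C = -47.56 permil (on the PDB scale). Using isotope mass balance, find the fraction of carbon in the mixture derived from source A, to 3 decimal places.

δ_A = (0.01054533/0.01123700 − 1)×1000 = (0.938447 − 1)×1000 = -61.553 permil
δ_B = (0.01085188/0.01123700 − 1)×1000 = (0.965728 − 1)×1000 = -34.272 permil
f_A = (δ_mix − δ_B)/(δ_A − δ_B) = (-47.56 − (-34.272))/(-61.553 − (-34.272))
f_A = -13.288 / -27.280 = 0.4871

0.487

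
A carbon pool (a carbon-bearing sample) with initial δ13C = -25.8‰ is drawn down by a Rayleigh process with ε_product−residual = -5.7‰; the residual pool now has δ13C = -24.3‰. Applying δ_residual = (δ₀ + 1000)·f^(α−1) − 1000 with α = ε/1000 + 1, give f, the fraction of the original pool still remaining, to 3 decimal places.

0.763

α − 1 = ε/1000 = -0.0057
(δ_res + 1000)/(δ₀ + 1000) = (-24.3 + 1000)/(-25.8 + 1000) = 975.7/974.2 = 1.001540
f = 1.001540^(1/-0.0057) = exp(ln(1.001540)/-0.0057) = exp(0.00154/-0.0057)
f = exp(-0.2699) = 0.7634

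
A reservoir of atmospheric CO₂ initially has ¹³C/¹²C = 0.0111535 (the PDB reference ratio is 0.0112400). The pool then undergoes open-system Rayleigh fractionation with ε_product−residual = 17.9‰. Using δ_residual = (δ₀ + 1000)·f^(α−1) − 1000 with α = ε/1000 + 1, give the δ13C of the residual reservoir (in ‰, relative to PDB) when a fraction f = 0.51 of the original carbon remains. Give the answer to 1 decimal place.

-19.6‰

δ₀ = (0.0111535/0.0112400 − 1)×1000 = (0.992304 − 1)×1000 = -7.696‰
α − 1 = ε/1000 = 0.0179
f^(α−1) = 0.51^(0.0179) = 0.988019
δ_res = (-7.696 + 1000) × 0.988019 − 1000 = 980.416 − 1000 = -19.58‰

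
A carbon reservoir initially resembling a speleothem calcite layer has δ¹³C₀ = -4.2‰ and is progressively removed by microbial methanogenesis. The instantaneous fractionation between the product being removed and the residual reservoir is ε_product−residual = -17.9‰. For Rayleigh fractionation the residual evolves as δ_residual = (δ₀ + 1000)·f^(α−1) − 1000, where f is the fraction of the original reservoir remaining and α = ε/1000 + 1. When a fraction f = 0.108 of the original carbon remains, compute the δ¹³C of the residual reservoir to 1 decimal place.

36.3‰

Rayleigh residual: δ_res = (δ₀ + 1000)·f^(α−1) − 1000
α = ε/1000 + 1 = 0.98210, so α − 1 = -0.01790
f^(α−1) = 0.108^(-0.01790) = 1.040643
δ_res = (-4.2 + 1000) × 1.040643 − 1000 = 1036.272 − 1000 = 36.27‰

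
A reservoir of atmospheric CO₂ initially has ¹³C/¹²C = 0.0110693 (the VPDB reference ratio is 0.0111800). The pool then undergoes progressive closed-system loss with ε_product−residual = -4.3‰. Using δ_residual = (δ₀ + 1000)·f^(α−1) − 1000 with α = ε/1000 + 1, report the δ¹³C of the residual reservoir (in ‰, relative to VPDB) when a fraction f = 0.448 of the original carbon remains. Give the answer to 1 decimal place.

-6.5‰

δ₀ = (0.0110693/0.0111800 − 1)×1000 = (0.990098 − 1)×1000 = -9.902‰
α − 1 = ε/1000 = -0.0043
f^(α−1) = 0.448^(-0.0043) = 1.003459
δ_res = (-9.902 + 1000) × 1.003459 − 1000 = 993.523 − 1000 = -6.48‰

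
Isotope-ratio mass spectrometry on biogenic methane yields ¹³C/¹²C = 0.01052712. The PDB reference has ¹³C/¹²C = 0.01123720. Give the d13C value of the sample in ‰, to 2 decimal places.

-63.19‰

d13C = (R_sample / R_standard − 1) × 1000
R_sample / R_standard = 0.01052712 / 0.01123720 = 0.936810
d13C = (0.936810 − 1) × 1000 = -63.190‰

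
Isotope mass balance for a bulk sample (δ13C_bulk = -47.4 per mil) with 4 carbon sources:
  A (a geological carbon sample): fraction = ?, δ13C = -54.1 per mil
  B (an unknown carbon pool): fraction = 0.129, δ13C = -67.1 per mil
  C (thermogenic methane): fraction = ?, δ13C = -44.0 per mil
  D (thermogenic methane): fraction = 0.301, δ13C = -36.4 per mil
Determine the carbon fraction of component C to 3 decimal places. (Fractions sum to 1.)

Let f_C and f_A be the unknown fractions; fractions sum to 1 so f_C + f_A = 0.570.
Mass balance: Σ fᵢ·δᵢ = δ_bulk ⇒ f_C·(-44.0) + f_A·(-54.1) = -47.4 − (-19.612) = -27.788
Substitute f_A = 0.570 − f_C:
f_C·(-44.0 − -54.1) = -27.788 − 0.570×(-54.1) = 3.049
f_C = 3.049 / 10.1 = 0.3019

0.302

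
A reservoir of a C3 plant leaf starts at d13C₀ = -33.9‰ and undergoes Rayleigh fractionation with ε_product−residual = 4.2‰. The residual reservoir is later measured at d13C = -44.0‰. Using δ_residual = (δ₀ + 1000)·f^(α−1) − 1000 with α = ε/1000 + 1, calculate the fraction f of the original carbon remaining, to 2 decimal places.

0.08

α − 1 = ε/1000 = 0.0042
(δ_res + 1000)/(δ₀ + 1000) = (-44.0 + 1000)/(-33.9 + 1000) = 956.0/966.1 = 0.989546
f = 0.989546^(1/0.0042) = exp(ln(0.989546)/0.0042) = exp(-0.01051/0.0042)
f = exp(-2.5022) = 0.0819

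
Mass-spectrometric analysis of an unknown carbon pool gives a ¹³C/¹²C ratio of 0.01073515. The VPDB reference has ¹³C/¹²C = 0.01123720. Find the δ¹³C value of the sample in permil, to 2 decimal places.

δ¹³C = (R_sample / R_standard − 1) × 1000
R_sample / R_standard = 0.01073515 / 0.01123720 = 0.955323
δ¹³C = (0.955323 − 1) × 1000 = -44.677 permil

-44.68 permil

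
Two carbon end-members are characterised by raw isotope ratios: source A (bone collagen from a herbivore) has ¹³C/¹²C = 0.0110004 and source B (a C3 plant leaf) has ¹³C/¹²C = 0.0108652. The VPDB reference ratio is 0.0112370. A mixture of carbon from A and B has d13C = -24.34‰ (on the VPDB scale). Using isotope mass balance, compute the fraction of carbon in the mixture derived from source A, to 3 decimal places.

δ_A = (0.0110004/0.0112370 − 1)×1000 = (0.978945 − 1)×1000 = -21.055‰
δ_B = (0.0108652/0.0112370 − 1)×1000 = (0.966913 − 1)×1000 = -33.087‰
f_A = (δ_mix − δ_B)/(δ_A − δ_B) = (-24.34 − (-33.087))/(-21.055 − (-33.087))
f_A = 8.747 / 12.032 = 0.7270

0.727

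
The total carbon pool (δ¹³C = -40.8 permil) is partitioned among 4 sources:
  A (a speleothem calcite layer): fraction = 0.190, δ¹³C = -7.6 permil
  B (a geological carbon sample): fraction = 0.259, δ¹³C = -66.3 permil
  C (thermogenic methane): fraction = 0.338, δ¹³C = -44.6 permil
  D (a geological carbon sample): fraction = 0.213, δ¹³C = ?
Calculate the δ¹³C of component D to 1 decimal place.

-33.4 permil

Isotope mass balance: δ_bulk = Σ fᵢ·δᵢ.
-40.8 = 0.190×(-7.6) + 0.259×(-66.3) + 0.338×(-44.6) + 0.213×δ_D
0.213·δ_D = -40.8 − (-33.691) = -7.109
δ_D = -7.109 / 0.213 = -33.38 permil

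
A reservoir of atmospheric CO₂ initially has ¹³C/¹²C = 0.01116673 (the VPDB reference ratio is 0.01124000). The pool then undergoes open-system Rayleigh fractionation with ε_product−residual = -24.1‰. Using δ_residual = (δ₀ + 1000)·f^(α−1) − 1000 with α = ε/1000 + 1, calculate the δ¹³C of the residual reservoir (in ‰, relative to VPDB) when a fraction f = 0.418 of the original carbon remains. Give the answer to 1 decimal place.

δ₀ = (0.01116673/0.01124000 − 1)×1000 = (0.993481 − 1)×1000 = -6.519‰
α − 1 = ε/1000 = -0.0241
f^(α−1) = 0.418^(-0.0241) = 1.021244
δ_res = (-6.519 + 1000) × 1.021244 − 1000 = 1014.587 − 1000 = 14.59‰

14.6‰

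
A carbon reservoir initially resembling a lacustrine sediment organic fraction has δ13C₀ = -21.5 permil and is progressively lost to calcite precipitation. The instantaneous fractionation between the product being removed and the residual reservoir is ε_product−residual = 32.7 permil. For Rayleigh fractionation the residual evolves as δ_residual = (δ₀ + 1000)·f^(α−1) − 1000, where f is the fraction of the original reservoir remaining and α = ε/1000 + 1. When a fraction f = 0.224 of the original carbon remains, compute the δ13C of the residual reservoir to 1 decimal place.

-68.2 permil

Rayleigh residual: δ_res = (δ₀ + 1000)·f^(α−1) − 1000
α = ε/1000 + 1 = 1.03270, so α − 1 = 0.03270
f^(α−1) = 0.224^(0.03270) = 0.952255
δ_res = (-21.5 + 1000) × 0.952255 − 1000 = 931.781 − 1000 = -68.22 permil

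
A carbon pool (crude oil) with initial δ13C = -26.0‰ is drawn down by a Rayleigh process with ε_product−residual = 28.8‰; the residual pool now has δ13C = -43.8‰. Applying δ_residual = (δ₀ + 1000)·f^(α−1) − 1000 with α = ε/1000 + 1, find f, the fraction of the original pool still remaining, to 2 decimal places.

0.53

α − 1 = ε/1000 = 0.0288
(δ_res + 1000)/(δ₀ + 1000) = (-43.8 + 1000)/(-26.0 + 1000) = 956.2/974.0 = 0.981725
f = 0.981725^(1/0.0288) = exp(ln(0.981725)/0.0288) = exp(-0.01844/0.0288)
f = exp(-0.6404) = 0.5271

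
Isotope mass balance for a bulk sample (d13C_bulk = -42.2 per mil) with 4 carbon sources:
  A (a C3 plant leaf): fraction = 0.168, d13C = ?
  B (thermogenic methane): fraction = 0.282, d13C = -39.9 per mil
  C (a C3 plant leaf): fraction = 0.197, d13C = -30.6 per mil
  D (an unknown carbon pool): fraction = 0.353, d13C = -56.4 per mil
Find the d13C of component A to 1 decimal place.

Isotope mass balance: δ_bulk = Σ fᵢ·δᵢ.
-42.2 = 0.168×δ_A + 0.282×(-39.9) + 0.197×(-30.6) + 0.353×(-56.4)
0.168·δ_A = -42.2 − (-37.189) = -5.011
δ_A = -5.011 / 0.168 = -29.83 per mil

-29.8 per mil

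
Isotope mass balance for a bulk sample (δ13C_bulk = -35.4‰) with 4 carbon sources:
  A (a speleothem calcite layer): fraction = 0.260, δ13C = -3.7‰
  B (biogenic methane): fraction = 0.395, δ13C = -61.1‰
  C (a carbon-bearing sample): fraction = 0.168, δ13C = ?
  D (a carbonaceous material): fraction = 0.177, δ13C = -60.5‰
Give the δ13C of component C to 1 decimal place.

Isotope mass balance: δ_bulk = Σ fᵢ·δᵢ.
-35.4 = 0.260×(-3.7) + 0.395×(-61.1) + 0.168×δ_C + 0.177×(-60.5)
0.168·δ_C = -35.4 − (-35.805) = 0.405
δ_C = 0.405 / 0.168 = 2.41‰

2.4‰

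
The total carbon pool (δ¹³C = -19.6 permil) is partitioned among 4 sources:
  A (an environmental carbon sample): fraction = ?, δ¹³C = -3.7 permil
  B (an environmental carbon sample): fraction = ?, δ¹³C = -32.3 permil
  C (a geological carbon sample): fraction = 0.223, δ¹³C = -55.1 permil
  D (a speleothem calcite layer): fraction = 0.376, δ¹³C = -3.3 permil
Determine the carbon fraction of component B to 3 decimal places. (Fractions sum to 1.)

Let f_B and f_A be the unknown fractions; fractions sum to 1 so f_B + f_A = 0.401.
Mass balance: Σ fᵢ·δᵢ = δ_bulk ⇒ f_B·(-32.3) + f_A·(-3.7) = -19.6 − (-13.528) = -6.072
Substitute f_A = 0.401 − f_B:
f_B·(-32.3 − -3.7) = -6.072 − 0.401×(-3.7) = -4.588
f_B = -4.588 / -28.6 = 0.1604

0.160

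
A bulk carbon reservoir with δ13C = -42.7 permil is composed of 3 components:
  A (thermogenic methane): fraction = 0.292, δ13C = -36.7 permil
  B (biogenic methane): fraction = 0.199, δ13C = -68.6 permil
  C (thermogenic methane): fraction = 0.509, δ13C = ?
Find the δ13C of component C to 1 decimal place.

Isotope mass balance: δ_bulk = Σ fᵢ·δᵢ.
-42.7 = 0.292×(-36.7) + 0.199×(-68.6) + 0.509×δ_C
0.509·δ_C = -42.7 − (-24.368) = -18.332
δ_C = -18.332 / 0.509 = -36.02 permil

-36.0 permil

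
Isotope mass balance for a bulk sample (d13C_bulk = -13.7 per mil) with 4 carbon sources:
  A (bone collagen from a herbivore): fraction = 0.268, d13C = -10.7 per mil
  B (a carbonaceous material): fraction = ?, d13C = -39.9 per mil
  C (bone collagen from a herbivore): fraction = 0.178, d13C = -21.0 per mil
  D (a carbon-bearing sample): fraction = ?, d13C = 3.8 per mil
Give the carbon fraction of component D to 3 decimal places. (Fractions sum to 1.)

0.343

Let f_D and f_B be the unknown fractions; fractions sum to 1 so f_D + f_B = 0.554.
Mass balance: Σ fᵢ·δᵢ = δ_bulk ⇒ f_D·(3.8) + f_B·(-39.9) = -13.7 − (-6.606) = -7.094
Substitute f_B = 0.554 − f_D:
f_D·(3.8 − -39.9) = -7.094 − 0.554×(-39.9) = 15.010
f_D = 15.010 / 43.7 = 0.3435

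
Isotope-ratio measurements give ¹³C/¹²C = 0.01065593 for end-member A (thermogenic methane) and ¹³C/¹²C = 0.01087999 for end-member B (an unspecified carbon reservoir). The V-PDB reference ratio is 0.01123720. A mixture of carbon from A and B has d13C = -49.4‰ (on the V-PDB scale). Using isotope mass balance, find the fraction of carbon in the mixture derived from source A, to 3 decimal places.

δ_A = (0.01065593/0.01123720 − 1)×1000 = (0.948273 − 1)×1000 = -51.727‰
δ_B = (0.01087999/0.01123720 − 1)×1000 = (0.968212 − 1)×1000 = -31.788‰
f_A = (δ_mix − δ_B)/(δ_A − δ_B) = (-49.4 − (-31.788))/(-51.727 − (-31.788))
f_A = -17.612 / -19.939 = 0.8833

0.883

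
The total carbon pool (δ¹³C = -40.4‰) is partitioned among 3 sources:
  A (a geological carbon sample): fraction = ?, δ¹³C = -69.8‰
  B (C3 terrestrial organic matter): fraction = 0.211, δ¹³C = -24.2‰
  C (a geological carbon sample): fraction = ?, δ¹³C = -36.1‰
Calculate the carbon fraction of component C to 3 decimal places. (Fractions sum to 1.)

0.587

Let f_C and f_A be the unknown fractions; fractions sum to 1 so f_C + f_A = 0.789.
Mass balance: Σ fᵢ·δᵢ = δ_bulk ⇒ f_C·(-36.1) + f_A·(-69.8) = -40.4 − (-5.106) = -35.294
Substitute f_A = 0.789 − f_C:
f_C·(-36.1 − -69.8) = -35.294 − 0.789×(-69.8) = 19.778
f_C = 19.778 / 33.7 = 0.5869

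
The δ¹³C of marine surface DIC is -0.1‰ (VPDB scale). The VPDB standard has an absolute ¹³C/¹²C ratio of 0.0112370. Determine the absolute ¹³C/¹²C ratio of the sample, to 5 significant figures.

0.011236

R_sample = R_standard × (δ¹³C/1000 + 1)
R_sample = 0.0112370 × (-0.1/1000 + 1) = 0.0112370 × 0.999900
R_sample = 0.0112359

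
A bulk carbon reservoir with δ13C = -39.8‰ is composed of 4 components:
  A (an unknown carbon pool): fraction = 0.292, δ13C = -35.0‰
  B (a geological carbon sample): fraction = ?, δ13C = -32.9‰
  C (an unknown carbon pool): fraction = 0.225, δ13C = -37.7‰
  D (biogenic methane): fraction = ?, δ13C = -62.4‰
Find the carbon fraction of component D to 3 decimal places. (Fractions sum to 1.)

0.177

Let f_D and f_B be the unknown fractions; fractions sum to 1 so f_D + f_B = 0.483.
Mass balance: Σ fᵢ·δᵢ = δ_bulk ⇒ f_D·(-62.4) + f_B·(-32.9) = -39.8 − (-18.703) = -21.097
Substitute f_B = 0.483 − f_D:
f_D·(-62.4 − -32.9) = -21.097 − 0.483×(-32.9) = -5.207
f_D = -5.207 / -29.5 = 0.1765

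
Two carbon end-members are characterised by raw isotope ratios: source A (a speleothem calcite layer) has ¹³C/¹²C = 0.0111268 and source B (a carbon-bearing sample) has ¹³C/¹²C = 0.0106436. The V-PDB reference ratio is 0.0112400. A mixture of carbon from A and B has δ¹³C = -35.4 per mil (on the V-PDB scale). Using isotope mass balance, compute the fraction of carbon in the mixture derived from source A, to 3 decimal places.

0.411

δ_A = (0.0111268/0.0112400 − 1)×1000 = (0.989929 − 1)×1000 = -10.071 per mil
δ_B = (0.0106436/0.0112400 − 1)×1000 = (0.946940 − 1)×1000 = -53.060 per mil
f_A = (δ_mix − δ_B)/(δ_A − δ_B) = (-35.4 − (-53.060))/(-10.071 − (-53.060))
f_A = 17.660 / 42.989 = 0.4108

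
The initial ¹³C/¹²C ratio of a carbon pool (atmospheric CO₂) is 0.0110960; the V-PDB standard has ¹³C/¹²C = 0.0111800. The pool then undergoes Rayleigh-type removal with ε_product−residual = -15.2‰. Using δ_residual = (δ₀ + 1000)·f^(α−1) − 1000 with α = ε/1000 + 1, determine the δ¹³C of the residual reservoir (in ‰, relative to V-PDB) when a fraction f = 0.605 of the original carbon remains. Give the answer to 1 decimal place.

0.1‰

δ₀ = (0.0110960/0.0111800 − 1)×1000 = (0.992487 − 1)×1000 = -7.513‰
α − 1 = ε/1000 = -0.0152
f^(α−1) = 0.605^(-0.0152) = 1.007668
δ_res = (-7.513 + 1000) × 1.007668 − 1000 = 1000.097 − 1000 = 0.10‰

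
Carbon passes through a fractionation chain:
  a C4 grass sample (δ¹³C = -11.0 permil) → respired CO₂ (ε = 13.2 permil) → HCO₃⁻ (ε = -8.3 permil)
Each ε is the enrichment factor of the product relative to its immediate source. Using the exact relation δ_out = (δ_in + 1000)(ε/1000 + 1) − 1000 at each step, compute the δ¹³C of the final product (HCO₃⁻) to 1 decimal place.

-6.3 permil

step 1: δ = (-11.00 + 1000)·(13.2/1000 + 1) − 1000 = 2.05 permil
step 2: δ = (2.05 + 1000)·(-8.3/1000 + 1) − 1000 = -6.26 permil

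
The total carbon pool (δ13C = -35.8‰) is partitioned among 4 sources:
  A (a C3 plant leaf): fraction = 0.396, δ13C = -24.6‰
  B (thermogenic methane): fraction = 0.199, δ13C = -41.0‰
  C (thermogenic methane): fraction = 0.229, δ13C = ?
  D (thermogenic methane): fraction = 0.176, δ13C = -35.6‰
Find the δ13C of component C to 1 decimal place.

Isotope mass balance: δ_bulk = Σ fᵢ·δᵢ.
-35.8 = 0.396×(-24.6) + 0.199×(-41.0) + 0.229×δ_C + 0.176×(-35.6)
0.229·δ_C = -35.8 − (-24.166) = -11.634
δ_C = -11.634 / 0.229 = -50.80‰

-50.8‰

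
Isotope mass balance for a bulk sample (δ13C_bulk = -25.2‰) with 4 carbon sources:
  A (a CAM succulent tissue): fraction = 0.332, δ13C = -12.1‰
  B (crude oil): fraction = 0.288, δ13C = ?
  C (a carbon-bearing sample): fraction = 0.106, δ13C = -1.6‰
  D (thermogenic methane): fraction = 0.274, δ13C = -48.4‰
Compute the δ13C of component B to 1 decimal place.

Isotope mass balance: δ_bulk = Σ fᵢ·δᵢ.
-25.2 = 0.332×(-12.1) + 0.288×δ_B + 0.106×(-1.6) + 0.274×(-48.4)
0.288·δ_B = -25.2 − (-17.448) = -7.752
δ_B = -7.752 / 0.288 = -26.92‰

-26.9‰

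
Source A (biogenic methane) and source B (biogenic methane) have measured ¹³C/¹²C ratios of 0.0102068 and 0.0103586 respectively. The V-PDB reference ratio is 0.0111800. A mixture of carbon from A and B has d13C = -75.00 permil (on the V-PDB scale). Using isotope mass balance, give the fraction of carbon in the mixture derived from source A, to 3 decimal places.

δ_A = (0.0102068/0.0111800 − 1)×1000 = (0.912952 − 1)×1000 = -87.048 permil
δ_B = (0.0103586/0.0111800 − 1)×1000 = (0.926530 − 1)×1000 = -73.470 permil
f_A = (δ_mix − δ_B)/(δ_A − δ_B) = (-75.00 − (-73.470))/(-87.048 − (-73.470))
f_A = -1.530 / -13.578 = 0.1126

0.113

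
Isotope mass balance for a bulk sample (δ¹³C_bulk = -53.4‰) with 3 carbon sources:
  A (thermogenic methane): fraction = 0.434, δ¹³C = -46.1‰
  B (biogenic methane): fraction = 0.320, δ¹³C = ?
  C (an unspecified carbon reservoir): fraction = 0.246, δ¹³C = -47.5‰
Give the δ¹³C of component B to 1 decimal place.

Isotope mass balance: δ_bulk = Σ fᵢ·δᵢ.
-53.4 = 0.434×(-46.1) + 0.320×δ_B + 0.246×(-47.5)
0.320·δ_B = -53.4 − (-31.692) = -21.708
δ_B = -21.708 / 0.320 = -67.84‰

-67.8‰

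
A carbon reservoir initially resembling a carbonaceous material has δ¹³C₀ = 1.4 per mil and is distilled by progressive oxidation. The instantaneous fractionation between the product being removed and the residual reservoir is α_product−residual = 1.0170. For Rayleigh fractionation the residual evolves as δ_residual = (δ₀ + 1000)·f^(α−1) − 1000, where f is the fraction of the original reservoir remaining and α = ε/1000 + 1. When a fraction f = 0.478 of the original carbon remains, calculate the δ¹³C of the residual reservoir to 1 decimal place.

Rayleigh residual: δ_res = (δ₀ + 1000)·f^(α−1) − 1000
α − 1 = 0.01700
f^(α−1) = 0.478^(0.01700) = 0.987530
δ_res = (1.4 + 1000) × 0.987530 − 1000 = 988.912 − 1000 = -11.09 per mil

-11.1 per mil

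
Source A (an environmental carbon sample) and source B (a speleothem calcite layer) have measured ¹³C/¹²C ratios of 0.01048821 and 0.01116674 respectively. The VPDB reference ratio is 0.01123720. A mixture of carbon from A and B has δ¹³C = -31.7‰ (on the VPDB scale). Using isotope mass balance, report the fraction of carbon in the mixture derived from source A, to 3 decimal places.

0.421

δ_A = (0.01048821/0.01123720 − 1)×1000 = (0.933347 − 1)×1000 = -66.653‰
δ_B = (0.01116674/0.01123720 − 1)×1000 = (0.993730 − 1)×1000 = -6.270‰
f_A = (δ_mix − δ_B)/(δ_A − δ_B) = (-31.7 − (-6.270))/(-66.653 − (-6.270))
f_A = -25.430 / -60.382 = 0.4211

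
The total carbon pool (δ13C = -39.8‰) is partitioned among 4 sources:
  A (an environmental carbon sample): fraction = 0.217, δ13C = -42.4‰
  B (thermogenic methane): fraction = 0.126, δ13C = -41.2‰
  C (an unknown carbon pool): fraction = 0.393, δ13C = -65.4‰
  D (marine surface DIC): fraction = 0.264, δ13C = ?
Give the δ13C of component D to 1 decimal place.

Isotope mass balance: δ_bulk = Σ fᵢ·δᵢ.
-39.8 = 0.217×(-42.4) + 0.126×(-41.2) + 0.393×(-65.4) + 0.264×δ_D
0.264·δ_D = -39.8 − (-40.094) = 0.294
δ_D = 0.294 / 0.264 = 1.11‰

1.1‰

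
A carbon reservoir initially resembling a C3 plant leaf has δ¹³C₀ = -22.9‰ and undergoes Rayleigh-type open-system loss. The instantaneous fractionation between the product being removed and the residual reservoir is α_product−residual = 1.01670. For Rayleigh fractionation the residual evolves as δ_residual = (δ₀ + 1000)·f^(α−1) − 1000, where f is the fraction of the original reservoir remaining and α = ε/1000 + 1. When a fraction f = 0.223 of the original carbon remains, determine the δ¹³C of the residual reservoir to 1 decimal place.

Rayleigh residual: δ_res = (δ₀ + 1000)·f^(α−1) − 1000
α − 1 = 0.01670
f^(α−1) = 0.223^(0.01670) = 0.975252
δ_res = (-22.9 + 1000) × 0.975252 − 1000 = 952.918 − 1000 = -47.08‰

-47.1‰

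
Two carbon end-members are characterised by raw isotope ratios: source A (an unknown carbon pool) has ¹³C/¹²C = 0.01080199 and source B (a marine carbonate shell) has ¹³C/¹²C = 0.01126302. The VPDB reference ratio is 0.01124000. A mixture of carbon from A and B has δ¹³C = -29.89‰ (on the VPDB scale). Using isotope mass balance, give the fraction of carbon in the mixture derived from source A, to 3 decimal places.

0.779

δ_A = (0.01080199/0.01124000 − 1)×1000 = (0.961031 − 1)×1000 = -38.969‰
δ_B = (0.01126302/0.01124000 − 1)×1000 = (1.002048 − 1)×1000 = 2.048‰
f_A = (δ_mix − δ_B)/(δ_A − δ_B) = (-29.89 − (2.048))/(-38.969 − (2.048))
f_A = -31.938 / -41.017 = 0.7787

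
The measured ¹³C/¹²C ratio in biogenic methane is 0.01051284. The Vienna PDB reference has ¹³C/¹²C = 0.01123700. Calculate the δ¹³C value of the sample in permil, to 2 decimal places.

-64.44 permil

δ¹³C = (R_sample / R_standard − 1) × 1000
R_sample / R_standard = 0.01051284 / 0.01123700 = 0.935556
δ¹³C = (0.935556 − 1) × 1000 = -64.444 permil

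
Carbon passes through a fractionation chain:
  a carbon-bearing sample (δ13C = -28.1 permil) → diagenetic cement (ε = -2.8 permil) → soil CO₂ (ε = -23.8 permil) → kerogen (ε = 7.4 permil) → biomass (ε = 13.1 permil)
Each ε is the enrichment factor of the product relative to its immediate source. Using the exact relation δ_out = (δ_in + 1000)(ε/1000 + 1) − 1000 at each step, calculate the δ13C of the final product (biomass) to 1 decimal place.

-34.4 permil

step 1: δ = (-28.10 + 1000)·(-2.8/1000 + 1) − 1000 = -30.82 permil
step 2: δ = (-30.82 + 1000)·(-23.8/1000 + 1) − 1000 = -53.89 permil
step 3: δ = (-53.89 + 1000)·(7.4/1000 + 1) − 1000 = -46.89 permil
step 4: δ = (-46.89 + 1000)·(13.1/1000 + 1) − 1000 = -34.40 permil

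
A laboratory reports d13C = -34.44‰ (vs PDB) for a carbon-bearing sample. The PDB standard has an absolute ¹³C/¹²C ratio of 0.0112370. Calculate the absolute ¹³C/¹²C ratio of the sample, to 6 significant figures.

R_sample = R_standard × (d13C/1000 + 1)
R_sample = 0.0112370 × (-34.44/1000 + 1) = 0.0112370 × 0.965560
R_sample = 0.0108500

0.0108500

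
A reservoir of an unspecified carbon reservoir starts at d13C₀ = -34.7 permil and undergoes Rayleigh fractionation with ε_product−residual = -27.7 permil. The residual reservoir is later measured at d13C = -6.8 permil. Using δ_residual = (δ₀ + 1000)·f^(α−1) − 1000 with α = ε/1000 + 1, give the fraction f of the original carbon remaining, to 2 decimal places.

α − 1 = ε/1000 = -0.0277
(δ_res + 1000)/(δ₀ + 1000) = (-6.8 + 1000)/(-34.7 + 1000) = 993.2/965.3 = 1.028903
f = 1.028903^(1/-0.0277) = exp(ln(1.028903)/-0.0277) = exp(0.02849/-0.0277)
f = exp(-1.0286) = 0.3575

0.36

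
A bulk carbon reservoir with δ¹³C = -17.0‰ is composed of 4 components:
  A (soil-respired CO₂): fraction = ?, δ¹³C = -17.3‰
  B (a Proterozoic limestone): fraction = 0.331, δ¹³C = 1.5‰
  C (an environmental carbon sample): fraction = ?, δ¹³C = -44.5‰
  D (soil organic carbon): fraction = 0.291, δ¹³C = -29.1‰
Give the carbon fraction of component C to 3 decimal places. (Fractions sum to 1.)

0.092

Let f_C and f_A be the unknown fractions; fractions sum to 1 so f_C + f_A = 0.378.
Mass balance: Σ fᵢ·δᵢ = δ_bulk ⇒ f_C·(-44.5) + f_A·(-17.3) = -17.0 − (-7.972) = -9.028
Substitute f_A = 0.378 − f_C:
f_C·(-44.5 − -17.3) = -9.028 − 0.378×(-17.3) = -2.489
f_C = -2.489 / -27.2 = 0.0915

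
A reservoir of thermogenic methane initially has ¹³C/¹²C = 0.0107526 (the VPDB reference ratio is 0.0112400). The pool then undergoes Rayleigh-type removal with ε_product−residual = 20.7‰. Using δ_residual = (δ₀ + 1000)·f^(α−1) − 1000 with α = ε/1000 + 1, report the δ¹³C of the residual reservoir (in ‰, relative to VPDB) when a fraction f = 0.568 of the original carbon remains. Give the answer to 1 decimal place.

δ₀ = (0.0107526/0.0112400 − 1)×1000 = (0.956637 − 1)×1000 = -43.363‰
α − 1 = ε/1000 = 0.0207
f^(α−1) = 0.568^(0.0207) = 0.988360
δ_res = (-43.363 + 1000) × 0.988360 − 1000 = 945.501 − 1000 = -54.50‰

-54.5‰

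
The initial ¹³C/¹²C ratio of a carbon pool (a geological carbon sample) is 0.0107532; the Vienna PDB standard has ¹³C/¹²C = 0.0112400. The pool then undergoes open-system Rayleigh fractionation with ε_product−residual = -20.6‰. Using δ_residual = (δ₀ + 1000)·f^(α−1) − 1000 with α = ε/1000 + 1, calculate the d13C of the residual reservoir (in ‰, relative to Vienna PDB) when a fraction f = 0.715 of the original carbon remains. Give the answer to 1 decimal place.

-36.7‰

δ₀ = (0.0107532/0.0112400 − 1)×1000 = (0.956690 − 1)×1000 = -43.310‰
α − 1 = ε/1000 = -0.0206
f^(α−1) = 0.715^(-0.0206) = 1.006935
δ_res = (-43.310 + 1000) × 1.006935 − 1000 = 963.325 − 1000 = -36.68‰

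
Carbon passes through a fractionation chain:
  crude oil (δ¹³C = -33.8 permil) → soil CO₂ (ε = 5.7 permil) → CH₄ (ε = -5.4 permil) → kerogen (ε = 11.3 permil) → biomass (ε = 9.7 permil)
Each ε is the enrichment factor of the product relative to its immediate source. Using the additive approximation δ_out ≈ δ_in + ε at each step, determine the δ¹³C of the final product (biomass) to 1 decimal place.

-12.5 permil

step 1: δ ≈ -33.8 + (5.7) = -28.1 permil
step 2: δ ≈ -28.1 + (-5.4) = -33.5 permil
step 3: δ ≈ -33.5 + (11.3) = -22.2 permil
step 4: δ ≈ -22.2 + (9.7) = -12.5 permil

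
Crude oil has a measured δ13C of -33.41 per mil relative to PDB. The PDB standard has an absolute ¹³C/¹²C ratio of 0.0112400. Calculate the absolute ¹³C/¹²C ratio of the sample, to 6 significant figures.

0.0108645

R_sample = R_standard × (δ13C/1000 + 1)
R_sample = 0.0112400 × (-33.41/1000 + 1) = 0.0112400 × 0.966590
R_sample = 0.0108645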